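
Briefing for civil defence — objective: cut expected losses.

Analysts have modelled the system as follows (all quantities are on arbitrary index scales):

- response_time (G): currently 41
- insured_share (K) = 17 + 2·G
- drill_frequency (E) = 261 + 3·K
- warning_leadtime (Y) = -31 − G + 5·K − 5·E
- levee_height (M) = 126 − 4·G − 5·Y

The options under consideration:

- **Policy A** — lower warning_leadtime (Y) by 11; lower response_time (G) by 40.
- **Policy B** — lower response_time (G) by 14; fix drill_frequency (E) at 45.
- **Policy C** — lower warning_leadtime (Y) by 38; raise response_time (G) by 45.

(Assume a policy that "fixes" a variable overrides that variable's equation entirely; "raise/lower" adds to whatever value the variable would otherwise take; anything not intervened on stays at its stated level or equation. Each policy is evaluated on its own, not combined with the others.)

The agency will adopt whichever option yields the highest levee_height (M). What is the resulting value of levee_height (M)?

Policy A (Y − 11, G − 40):
  G = 41 − 40 = 1
  K = 17 + 2·1 = 19
  E = 261 + 3·19 = 318
  Y = -31 − 1 + 5·19 − 5·318 (−11 from intervention) = -1538
  M = 126 − 4·1 − 5·(-1538) = 7812
Policy B (G − 14, E := 45):
  G = 41 − 14 = 27
  K = 17 + 2·27 = 71
  E = 45
  Y = -31 − 27 + 5·71 − 5·45 = 72
  M = 126 − 4·27 − 5·72 = -342
Policy C (Y − 38, G + 45):
  G = 41 + 45 = 86
  K = 17 + 2·86 = 189
  E = 261 + 3·189 = 828
  Y = -31 − 86 + 5·189 − 5·828 (−38 from intervention) = -3350
  M = 126 − 4·86 − 5·(-3350) = 16532
Comparing — Policy A: M=7812, Policy B: M=-342, Policy C: M=16532. Highest is 16532 (Policy C).

16532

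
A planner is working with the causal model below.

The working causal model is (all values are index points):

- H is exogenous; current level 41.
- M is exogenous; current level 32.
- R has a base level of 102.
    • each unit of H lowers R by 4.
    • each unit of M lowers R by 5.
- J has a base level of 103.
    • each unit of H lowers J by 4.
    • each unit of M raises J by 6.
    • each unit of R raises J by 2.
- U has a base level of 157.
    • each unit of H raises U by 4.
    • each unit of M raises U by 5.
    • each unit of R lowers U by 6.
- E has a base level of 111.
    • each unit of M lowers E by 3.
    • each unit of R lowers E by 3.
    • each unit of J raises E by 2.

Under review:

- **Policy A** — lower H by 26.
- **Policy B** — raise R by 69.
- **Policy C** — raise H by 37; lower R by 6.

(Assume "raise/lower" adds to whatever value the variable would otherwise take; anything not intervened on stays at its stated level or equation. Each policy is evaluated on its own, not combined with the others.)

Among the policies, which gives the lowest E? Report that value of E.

-395

Policy A (H − 26):
  H = 41 − 26 = 15
  M = 32
  R = 102 − 4·15 − 5·32 = -118
  J = 103 − 4·15 + 6·32 + 2·(-118) = -1
  E = 111 − 3·32 − 3·(-118) + 2·(-1) = 367
Policy B (R + 69):
  H = 41
  M = 32
  R = 102 − 4·41 − 5·32 (+69 from intervention) = -153
  J = 103 − 4·41 + 6·32 + 2·(-153) = -175
  E = 111 − 3·32 − 3·(-153) + 2·(-175) = 124
Policy C (H + 37, R − 6):
  H = 41 + 37 = 78
  M = 32
  R = 102 − 4·78 − 5·32 (−6 from intervention) = -376
  J = 103 − 4·78 + 6·32 + 2·(-376) = -769
  E = 111 − 3·32 − 3·(-376) + 2·(-769) = -395
Comparing — Policy A: E=367, Policy B: E=124, Policy C: E=-395. Lowest is -395 (Policy C).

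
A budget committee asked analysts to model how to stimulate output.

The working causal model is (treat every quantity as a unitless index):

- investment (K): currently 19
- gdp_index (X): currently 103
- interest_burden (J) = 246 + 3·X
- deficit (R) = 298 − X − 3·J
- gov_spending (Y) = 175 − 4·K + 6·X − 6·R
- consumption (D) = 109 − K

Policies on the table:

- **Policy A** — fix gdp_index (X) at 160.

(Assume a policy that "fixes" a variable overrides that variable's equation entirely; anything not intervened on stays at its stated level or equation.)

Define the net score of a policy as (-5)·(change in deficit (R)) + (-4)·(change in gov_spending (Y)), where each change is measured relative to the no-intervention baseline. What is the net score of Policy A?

Baseline:
  K = 19
  X = 103
  J = 246 + 3·103 = 555
  R = 298 − 103 − 3·555 = -1470
  Y = 175 − 4·19 + 6·103 − 6·(-1470) = 9537
Policy A (X := 160):
  K = 19
  X = 160
  J = 246 + 3·160 = 726
  R = 298 − 160 − 3·726 = -2040
  Y = 175 − 4·19 + 6·160 − 6·(-2040) = 13299
ΔR = -2040 − (-1470) = -570; ΔY = 13299 − 9537 = 3762
Score = (-5)·(-570) + (-4)·3762 = -12198

-12198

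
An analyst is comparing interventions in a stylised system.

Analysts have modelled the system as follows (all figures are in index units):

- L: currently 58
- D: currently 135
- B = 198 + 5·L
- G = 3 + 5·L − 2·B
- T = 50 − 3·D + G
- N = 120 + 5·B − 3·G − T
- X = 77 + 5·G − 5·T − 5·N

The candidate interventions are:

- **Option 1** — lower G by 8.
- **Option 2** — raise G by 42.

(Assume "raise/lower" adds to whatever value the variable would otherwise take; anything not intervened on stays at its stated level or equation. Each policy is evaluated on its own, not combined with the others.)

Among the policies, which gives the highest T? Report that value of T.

Option 1 (G − 8):
  L = 58
  D = 135
  B = 198 + 5·58 = 488
  G = 3 + 5·58 − 2·488 (−8 from intervention) = -691
  T = 50 − 3·135 + (-691) = -1046
Option 2 (G + 42):
  L = 58
  D = 135
  B = 198 + 5·58 = 488
  G = 3 + 5·58 − 2·488 (+42 from intervention) = -641
  T = 50 − 3·135 + (-641) = -996
Comparing — Option 1: T=-1046, Option 2: T=-996. Highest is -996 (Option 2).

-996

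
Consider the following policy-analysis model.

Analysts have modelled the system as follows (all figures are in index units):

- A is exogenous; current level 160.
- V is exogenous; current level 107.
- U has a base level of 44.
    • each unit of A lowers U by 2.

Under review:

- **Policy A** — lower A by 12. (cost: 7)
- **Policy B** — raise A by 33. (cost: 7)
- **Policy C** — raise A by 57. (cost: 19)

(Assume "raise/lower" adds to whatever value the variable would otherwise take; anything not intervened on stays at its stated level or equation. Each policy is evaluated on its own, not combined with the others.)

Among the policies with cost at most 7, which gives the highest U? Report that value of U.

Policy A (A − 12):
  A = 160 − 12 = 148
  U = 44 − 2·148 = -252
Policy B (A + 33):
  A = 160 + 33 = 193
  U = 44 − 2·193 = -342
Comparing — Policy A: U=-252, Policy B: U=-342. Highest is -252 (Policy A).

-252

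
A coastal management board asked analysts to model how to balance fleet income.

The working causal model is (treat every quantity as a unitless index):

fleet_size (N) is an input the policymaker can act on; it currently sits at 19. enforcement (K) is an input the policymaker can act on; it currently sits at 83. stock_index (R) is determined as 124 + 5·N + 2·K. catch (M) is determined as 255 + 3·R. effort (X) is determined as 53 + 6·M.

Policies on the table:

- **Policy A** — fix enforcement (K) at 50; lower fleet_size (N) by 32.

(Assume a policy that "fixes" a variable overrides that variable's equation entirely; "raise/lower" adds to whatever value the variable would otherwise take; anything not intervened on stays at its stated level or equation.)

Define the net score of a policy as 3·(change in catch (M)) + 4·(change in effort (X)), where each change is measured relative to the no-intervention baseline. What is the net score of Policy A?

-18306

Baseline:
  N = 19
  K = 83
  R = 124 + 5·19 + 2·83 = 385
  M = 255 + 3·385 = 1410
  X = 53 + 6·1410 = 8513
Policy A (K := 50, N − 32):
  N = 19 − 32 = -13
  K = 50
  R = 124 + 5·(-13) + 2·50 = 159
  M = 255 + 3·159 = 732
  X = 53 + 6·732 = 4445
ΔM = 732 − 1410 = -678; ΔX = 4445 − 8513 = -4068
Score = 3·(-678) + 4·(-4068) = -18306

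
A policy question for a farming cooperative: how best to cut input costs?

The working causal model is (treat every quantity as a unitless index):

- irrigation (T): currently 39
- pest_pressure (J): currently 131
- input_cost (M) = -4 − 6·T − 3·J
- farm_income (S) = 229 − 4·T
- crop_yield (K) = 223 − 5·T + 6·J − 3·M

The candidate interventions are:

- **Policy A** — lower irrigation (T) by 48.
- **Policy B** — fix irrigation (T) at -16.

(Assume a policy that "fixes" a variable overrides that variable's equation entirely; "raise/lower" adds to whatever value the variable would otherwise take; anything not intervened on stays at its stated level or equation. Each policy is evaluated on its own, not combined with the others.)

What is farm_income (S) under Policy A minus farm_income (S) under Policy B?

-28

Policy A (T − 48):
  T = 39 − 48 = -9
  S = 229 − 4·(-9) = 265
Policy B (T := -16):
  T = -16
  S = 229 − 4·(-16) = 293
S: 265 − 293 = -28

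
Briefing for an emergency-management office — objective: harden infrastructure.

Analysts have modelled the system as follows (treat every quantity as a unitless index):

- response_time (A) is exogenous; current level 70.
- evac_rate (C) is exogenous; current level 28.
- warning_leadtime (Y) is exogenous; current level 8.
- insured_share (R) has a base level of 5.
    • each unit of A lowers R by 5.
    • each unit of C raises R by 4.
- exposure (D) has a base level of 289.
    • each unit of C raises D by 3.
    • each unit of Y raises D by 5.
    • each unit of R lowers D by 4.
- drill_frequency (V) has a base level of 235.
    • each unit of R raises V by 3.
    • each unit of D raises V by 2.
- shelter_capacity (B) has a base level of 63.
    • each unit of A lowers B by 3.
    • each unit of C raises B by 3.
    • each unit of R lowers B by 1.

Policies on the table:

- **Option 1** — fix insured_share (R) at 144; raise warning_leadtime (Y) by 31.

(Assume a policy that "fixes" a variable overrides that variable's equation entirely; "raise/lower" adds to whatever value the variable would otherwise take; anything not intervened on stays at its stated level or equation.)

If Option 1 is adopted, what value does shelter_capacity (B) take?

Option 1 (R := 144, Y + 31):
  A = 70
  C = 28
  R = 144
  B = 63 − 3·70 + 3·28 − 144 = -207

-207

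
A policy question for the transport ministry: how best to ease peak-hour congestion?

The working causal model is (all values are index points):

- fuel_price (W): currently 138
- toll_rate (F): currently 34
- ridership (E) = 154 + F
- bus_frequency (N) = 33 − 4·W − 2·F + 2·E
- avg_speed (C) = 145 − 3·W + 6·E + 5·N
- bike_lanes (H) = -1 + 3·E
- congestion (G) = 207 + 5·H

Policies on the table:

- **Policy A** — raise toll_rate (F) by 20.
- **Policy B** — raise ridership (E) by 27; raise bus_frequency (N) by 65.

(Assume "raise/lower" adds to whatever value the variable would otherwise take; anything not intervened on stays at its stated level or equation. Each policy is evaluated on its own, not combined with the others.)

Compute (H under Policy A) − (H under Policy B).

Policy A (F + 20):
  F = 34 + 20 = 54
  E = 154 + 54 = 208
  H = -1 + 3·208 = 623
Policy B (E + 27, N + 65):
  F = 34
  E = 154 + 34 (+27 from intervention) = 215
  H = -1 + 3·215 = 644
H: 623 − 644 = -21

-21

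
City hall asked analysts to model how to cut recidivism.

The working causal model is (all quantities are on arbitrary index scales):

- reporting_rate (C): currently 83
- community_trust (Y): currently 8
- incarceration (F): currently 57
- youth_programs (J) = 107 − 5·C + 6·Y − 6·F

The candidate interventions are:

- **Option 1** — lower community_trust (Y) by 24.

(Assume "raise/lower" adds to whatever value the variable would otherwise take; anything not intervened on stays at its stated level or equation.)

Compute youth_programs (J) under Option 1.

-746

Option 1 (Y − 24):
  C = 83
  Y = 8 − 24 = -16
  F = 57
  J = 107 − 5·83 + 6·(-16) − 6·57 = -746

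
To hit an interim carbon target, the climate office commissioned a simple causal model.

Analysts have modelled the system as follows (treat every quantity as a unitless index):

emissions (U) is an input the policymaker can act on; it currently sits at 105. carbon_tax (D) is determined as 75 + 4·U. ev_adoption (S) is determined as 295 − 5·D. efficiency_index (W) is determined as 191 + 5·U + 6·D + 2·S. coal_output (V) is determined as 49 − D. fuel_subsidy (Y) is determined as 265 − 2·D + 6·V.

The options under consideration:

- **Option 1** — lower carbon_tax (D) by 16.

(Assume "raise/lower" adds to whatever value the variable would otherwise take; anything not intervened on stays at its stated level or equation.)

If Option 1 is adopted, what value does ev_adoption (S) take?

-2100

Option 1 (D − 16):
  U = 105
  D = 75 + 4·105 (−16 from intervention) = 479
  S = 295 − 5·479 = -2100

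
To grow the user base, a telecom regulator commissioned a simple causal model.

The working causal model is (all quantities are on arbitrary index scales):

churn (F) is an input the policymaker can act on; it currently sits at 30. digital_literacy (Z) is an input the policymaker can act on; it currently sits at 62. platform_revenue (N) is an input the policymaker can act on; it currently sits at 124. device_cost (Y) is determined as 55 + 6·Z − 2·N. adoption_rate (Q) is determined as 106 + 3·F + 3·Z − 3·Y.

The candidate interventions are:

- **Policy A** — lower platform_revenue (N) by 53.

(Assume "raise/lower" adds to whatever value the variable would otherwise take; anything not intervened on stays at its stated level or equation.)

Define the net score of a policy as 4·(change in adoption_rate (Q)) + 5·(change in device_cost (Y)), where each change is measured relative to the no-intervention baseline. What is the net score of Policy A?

Baseline:
  F = 30
  Z = 62
  N = 124
  Y = 55 + 6·62 − 2·124 = 179
  Q = 106 + 3·30 + 3·62 − 3·179 = -155
Policy A (N − 53):
  F = 30
  Z = 62
  N = 124 − 53 = 71
  Y = 55 + 6·62 − 2·71 = 285
  Q = 106 + 3·30 + 3·62 − 3·285 = -473
ΔQ = -473 − (-155) = -318; ΔY = 285 − 179 = 106
Score = 4·(-318) + 5·106 = -742

-742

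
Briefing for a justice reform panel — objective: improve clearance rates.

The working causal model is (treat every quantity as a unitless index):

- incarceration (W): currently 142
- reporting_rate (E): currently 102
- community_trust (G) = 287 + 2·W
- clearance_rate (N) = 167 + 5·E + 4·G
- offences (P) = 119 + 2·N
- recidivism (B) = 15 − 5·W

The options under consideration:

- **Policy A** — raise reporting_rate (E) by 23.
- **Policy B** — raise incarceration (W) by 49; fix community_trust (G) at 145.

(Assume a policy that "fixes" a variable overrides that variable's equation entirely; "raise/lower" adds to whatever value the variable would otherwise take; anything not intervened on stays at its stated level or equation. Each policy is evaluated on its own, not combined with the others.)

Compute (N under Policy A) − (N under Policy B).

Policy A (E + 23):
  W = 142
  E = 102 + 23 = 125
  G = 287 + 2·142 = 571
  N = 167 + 5·125 + 4·571 = 3076
Policy B (W + 49, G := 145):
  W = 142 + 49 = 191
  E = 102
  G = 145
  N = 167 + 5·102 + 4·145 = 1257
N: 3076 − 1257 = 1819

1819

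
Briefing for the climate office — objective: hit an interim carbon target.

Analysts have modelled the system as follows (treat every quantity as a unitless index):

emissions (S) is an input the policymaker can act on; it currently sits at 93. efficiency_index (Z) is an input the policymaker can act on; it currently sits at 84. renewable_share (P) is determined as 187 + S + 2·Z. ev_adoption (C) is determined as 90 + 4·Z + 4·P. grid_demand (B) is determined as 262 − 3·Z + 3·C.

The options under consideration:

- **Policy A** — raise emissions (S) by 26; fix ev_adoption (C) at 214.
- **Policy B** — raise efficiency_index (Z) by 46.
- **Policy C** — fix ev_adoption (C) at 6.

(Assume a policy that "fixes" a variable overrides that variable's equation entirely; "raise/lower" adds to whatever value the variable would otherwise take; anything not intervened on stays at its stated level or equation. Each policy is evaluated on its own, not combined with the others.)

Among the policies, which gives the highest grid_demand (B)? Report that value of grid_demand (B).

8182

Policy A (S + 26, C := 214):
  S = 93 + 26 = 119
  Z = 84
  P = 187 + 119 + 2·84 = 474
  C = 214
  B = 262 − 3·84 + 3·214 = 652
Policy B (Z + 46):
  S = 93
  Z = 84 + 46 = 130
  P = 187 + 93 + 2·130 = 540
  C = 90 + 4·130 + 4·540 = 2770
  B = 262 − 3·130 + 3·2770 = 8182
Policy C (C := 6):
  S = 93
  Z = 84
  P = 187 + 93 + 2·84 = 448
  C = 6
  B = 262 − 3·84 + 3·6 = 28
Comparing — Policy A: B=652, Policy B: B=8182, Policy C: B=28. Highest is 8182 (Policy B).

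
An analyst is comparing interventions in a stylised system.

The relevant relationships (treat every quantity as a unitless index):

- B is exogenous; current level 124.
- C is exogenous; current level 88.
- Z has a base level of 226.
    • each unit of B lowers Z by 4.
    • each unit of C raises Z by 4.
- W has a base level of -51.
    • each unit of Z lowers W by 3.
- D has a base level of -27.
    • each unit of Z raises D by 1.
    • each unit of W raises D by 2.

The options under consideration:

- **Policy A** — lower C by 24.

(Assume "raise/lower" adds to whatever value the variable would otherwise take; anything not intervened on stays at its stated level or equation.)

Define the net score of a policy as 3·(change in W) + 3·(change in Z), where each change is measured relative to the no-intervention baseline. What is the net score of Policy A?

Baseline:
  B = 124
  C = 88
  Z = 226 − 4·124 + 4·88 = 82
  W = -51 − 3·82 = -297
Policy A (C − 24):
  B = 124
  C = 88 − 24 = 64
  Z = 226 − 4·124 + 4·64 = -14
  W = -51 − 3·(-14) = -9
ΔW = -9 − (-297) = 288; ΔZ = -14 − 82 = -96
Score = 3·288 + 3·(-96) = 576

576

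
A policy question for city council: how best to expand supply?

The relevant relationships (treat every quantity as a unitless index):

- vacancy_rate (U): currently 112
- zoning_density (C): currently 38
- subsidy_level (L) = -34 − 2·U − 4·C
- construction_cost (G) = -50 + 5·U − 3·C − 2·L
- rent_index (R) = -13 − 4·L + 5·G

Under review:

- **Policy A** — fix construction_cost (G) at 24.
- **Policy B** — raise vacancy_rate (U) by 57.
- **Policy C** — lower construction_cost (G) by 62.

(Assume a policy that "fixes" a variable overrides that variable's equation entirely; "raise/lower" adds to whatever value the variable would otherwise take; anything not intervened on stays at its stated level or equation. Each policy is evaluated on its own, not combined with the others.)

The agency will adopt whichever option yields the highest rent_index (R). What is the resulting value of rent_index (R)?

Policy A (G := 24):
  U = 112
  C = 38
  L = -34 − 2·112 − 4·38 = -410
  G = 24
  R = -13 − 4·(-410) + 5·24 = 1747
Policy B (U + 57):
  U = 112 + 57 = 169
  C = 38
  L = -34 − 2·169 − 4·38 = -524
  G = -50 + 5·169 − 3·38 − 2·(-524) = 1729
  R = -13 − 4·(-524) + 5·1729 = 10728
Policy C (G − 62):
  U = 112
  C = 38
  L = -34 − 2·112 − 4·38 = -410
  G = -50 + 5·112 − 3·38 − 2·(-410) (−62 from intervention) = 1154
  R = -13 − 4·(-410) + 5·1154 = 7397
Comparing — Policy A: R=1747, Policy B: R=10728, Policy C: R=7397. Highest is 10728 (Policy B).

10728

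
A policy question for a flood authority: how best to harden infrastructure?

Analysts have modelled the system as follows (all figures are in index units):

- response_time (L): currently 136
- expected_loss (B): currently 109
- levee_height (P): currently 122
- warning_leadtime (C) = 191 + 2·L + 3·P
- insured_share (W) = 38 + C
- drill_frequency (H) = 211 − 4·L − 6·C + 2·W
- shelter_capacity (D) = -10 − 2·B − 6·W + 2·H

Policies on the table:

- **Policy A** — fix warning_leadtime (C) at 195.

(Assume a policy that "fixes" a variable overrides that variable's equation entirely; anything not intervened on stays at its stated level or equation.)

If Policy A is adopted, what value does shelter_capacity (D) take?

Policy A (C := 195):
  L = 136
  B = 109
  P = 122
  C = 195
  W = 38 + 195 = 233
  H = 211 − 4·136 − 6·195 + 2·233 = -1037
  D = -10 − 2·109 − 6·233 + 2·(-1037) = -3700

-3700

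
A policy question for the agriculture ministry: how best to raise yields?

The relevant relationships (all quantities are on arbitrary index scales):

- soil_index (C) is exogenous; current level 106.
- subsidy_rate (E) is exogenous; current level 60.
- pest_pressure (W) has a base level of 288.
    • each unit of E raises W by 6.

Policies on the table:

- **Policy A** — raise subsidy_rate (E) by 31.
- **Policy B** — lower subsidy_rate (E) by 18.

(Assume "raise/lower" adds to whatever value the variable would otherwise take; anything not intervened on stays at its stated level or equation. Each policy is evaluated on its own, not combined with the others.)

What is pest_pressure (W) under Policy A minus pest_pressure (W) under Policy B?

Policy A (E + 31):
  E = 60 + 31 = 91
  W = 288 + 6·91 = 834
Policy B (E − 18):
  E = 60 − 18 = 42
  W = 288 + 6·42 = 540
W: 834 − 540 = 294

294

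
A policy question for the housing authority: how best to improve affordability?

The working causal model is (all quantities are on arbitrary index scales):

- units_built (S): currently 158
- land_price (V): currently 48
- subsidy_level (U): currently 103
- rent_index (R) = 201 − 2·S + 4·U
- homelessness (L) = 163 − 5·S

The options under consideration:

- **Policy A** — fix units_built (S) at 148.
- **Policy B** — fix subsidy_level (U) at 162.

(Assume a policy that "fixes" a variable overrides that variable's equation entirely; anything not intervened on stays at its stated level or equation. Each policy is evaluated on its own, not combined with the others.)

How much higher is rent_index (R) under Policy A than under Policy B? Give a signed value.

-216

Policy A (S := 148):
  S = 148
  U = 103
  R = 201 − 2·148 + 4·103 = 317
Policy B (U := 162):
  S = 158
  U = 162
  R = 201 − 2·158 + 4·162 = 533
R: 317 − 533 = -216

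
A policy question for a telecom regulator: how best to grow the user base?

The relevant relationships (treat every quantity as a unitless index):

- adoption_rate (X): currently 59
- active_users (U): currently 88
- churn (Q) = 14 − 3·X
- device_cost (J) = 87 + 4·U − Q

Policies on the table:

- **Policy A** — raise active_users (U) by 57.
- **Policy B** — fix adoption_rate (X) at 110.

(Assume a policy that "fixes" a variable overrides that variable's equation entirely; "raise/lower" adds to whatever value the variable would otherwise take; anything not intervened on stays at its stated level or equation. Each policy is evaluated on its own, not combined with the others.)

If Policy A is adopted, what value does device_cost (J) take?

Policy A (U + 57):
  X = 59
  U = 88 + 57 = 145
  Q = 14 − 3·59 = -163
  J = 87 + 4·145 − (-163) = 830

830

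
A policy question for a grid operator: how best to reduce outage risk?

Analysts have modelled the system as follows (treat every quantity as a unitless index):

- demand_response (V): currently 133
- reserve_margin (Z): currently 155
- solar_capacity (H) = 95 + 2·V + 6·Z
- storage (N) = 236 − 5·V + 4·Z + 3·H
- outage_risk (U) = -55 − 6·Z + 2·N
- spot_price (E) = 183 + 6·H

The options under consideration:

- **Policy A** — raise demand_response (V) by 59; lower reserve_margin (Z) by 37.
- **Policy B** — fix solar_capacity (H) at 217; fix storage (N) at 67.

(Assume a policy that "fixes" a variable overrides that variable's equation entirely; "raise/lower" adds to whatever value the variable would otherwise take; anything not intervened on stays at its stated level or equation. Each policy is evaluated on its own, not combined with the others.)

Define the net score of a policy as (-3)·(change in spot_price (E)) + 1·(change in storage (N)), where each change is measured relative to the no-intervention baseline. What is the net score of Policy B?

Baseline:
  V = 133
  Z = 155
  H = 95 + 2·133 + 6·155 = 1291
  N = 236 − 5·133 + 4·155 + 3·1291 = 4064
  E = 183 + 6·1291 = 7929
Policy B (H := 217, N := 67):
  V = 133
  Z = 155
  H = 217
  N = 67
  E = 183 + 6·217 = 1485
ΔE = 1485 − 7929 = -6444; ΔN = 67 − 4064 = -3997
Score = (-3)·(-6444) + 1·(-3997) = 15335

15335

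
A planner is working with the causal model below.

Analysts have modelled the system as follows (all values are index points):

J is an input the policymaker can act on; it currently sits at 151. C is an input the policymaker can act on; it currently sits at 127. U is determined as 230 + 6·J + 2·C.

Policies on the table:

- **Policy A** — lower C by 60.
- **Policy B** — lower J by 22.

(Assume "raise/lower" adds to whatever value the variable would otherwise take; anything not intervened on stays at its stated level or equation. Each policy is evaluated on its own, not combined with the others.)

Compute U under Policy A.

1270

Policy A (C − 60):
  J = 151
  C = 127 − 60 = 67
  U = 230 + 6·151 + 2·67 = 1270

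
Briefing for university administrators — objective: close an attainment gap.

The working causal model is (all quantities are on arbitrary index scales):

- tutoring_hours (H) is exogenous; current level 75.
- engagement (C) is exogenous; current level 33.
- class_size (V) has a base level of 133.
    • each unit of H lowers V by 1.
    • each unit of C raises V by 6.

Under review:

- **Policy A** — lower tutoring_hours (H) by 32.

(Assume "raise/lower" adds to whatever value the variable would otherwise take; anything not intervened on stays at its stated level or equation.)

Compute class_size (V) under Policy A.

Policy A (H − 32):
  H = 75 − 32 = 43
  C = 33
  V = 133 − 43 + 6·33 = 288

288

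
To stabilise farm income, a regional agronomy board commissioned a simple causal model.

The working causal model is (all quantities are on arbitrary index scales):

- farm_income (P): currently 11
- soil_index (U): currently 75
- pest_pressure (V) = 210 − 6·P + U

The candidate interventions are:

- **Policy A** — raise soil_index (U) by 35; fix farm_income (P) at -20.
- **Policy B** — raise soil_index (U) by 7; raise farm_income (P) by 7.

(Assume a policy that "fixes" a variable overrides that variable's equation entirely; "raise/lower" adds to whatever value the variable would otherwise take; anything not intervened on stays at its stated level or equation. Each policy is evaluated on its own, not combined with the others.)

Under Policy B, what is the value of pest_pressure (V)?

184

Policy B (U + 7, P + 7):
  P = 11 + 7 = 18
  U = 75 + 7 = 82
  V = 210 − 6·18 + 82 = 184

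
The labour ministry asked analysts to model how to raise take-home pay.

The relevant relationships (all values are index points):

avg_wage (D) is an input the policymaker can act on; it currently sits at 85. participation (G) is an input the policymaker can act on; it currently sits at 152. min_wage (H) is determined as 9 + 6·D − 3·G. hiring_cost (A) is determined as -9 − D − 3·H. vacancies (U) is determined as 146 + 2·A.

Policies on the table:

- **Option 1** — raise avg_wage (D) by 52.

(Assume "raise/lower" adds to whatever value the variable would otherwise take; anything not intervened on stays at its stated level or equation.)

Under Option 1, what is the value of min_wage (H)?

375

Option 1 (D + 52):
  D = 85 + 52 = 137
  G = 152
  H = 9 + 6·137 − 3·152 = 375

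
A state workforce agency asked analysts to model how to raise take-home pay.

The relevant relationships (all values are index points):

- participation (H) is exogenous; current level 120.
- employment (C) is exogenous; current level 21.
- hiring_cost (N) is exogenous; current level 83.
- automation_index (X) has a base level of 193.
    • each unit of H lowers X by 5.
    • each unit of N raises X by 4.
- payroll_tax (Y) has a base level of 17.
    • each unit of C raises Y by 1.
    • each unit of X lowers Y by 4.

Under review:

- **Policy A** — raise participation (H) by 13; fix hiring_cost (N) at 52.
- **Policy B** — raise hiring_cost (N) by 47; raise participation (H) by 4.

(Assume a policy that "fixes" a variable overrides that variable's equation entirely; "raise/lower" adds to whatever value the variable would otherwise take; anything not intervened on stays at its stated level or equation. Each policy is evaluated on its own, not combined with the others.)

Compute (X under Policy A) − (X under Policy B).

-357

Policy A (H + 13, N := 52):
  H = 120 + 13 = 133
  N = 52
  X = 193 − 5·133 + 4·52 = -264
Policy B (N + 47, H + 4):
  H = 120 + 4 = 124
  N = 83 + 47 = 130
  X = 193 − 5·124 + 4·130 = 93
X: -264 − 93 = -357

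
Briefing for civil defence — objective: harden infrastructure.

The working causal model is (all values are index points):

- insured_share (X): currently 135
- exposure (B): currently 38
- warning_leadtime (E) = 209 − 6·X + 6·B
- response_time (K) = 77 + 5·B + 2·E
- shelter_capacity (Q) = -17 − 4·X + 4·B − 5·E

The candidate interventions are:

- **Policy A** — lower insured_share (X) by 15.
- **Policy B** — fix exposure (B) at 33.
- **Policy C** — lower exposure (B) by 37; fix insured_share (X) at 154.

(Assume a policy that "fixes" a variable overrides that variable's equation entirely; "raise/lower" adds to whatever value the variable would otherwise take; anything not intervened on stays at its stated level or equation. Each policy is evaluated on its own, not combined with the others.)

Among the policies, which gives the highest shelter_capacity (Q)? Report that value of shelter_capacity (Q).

Policy A (X − 15):
  X = 135 − 15 = 120
  B = 38
  E = 209 − 6·120 + 6·38 = -283
  Q = -17 − 4·120 + 4·38 − 5·(-283) = 1070
Policy B (B := 33):
  X = 135
  B = 33
  E = 209 − 6·135 + 6·33 = -403
  Q = -17 − 4·135 + 4·33 − 5·(-403) = 1590
Policy C (B − 37, X := 154):
  X = 154
  B = 38 − 37 = 1
  E = 209 − 6·154 + 6·1 = -709
  Q = -17 − 4·154 + 4·1 − 5·(-709) = 2916
Comparing — Policy A: Q=1070, Policy B: Q=1590, Policy C: Q=2916. Highest is 2916 (Policy C).

2916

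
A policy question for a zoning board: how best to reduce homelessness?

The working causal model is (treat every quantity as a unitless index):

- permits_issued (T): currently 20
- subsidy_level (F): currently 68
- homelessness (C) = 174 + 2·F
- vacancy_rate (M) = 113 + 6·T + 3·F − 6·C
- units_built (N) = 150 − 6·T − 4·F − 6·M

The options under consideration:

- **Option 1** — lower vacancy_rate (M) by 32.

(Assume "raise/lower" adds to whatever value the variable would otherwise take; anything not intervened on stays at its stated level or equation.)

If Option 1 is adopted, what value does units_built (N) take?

8488

Option 1 (M − 32):
  T = 20
  F = 68
  C = 174 + 2·68 = 310
  M = 113 + 6·20 + 3·68 − 6·310 (−32 from intervention) = -1455
  N = 150 − 6·20 − 4·68 − 6·(-1455) = 8488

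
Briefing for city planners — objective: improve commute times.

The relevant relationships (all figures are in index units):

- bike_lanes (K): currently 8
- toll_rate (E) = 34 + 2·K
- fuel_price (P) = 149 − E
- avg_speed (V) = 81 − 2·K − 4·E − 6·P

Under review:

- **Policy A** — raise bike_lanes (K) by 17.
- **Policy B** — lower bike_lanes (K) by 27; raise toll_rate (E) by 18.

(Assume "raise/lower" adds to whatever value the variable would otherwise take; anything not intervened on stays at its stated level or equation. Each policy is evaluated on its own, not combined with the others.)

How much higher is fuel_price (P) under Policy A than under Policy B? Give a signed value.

Policy A (K + 17):
  K = 8 + 17 = 25
  E = 34 + 2·25 = 84
  P = 149 − 84 = 65
Policy B (K − 27, E + 18):
  K = 8 − 27 = -19
  E = 34 + 2·(-19) (+18 from intervention) = 14
  P = 149 − 14 = 135
P: 65 − 135 = -70

-70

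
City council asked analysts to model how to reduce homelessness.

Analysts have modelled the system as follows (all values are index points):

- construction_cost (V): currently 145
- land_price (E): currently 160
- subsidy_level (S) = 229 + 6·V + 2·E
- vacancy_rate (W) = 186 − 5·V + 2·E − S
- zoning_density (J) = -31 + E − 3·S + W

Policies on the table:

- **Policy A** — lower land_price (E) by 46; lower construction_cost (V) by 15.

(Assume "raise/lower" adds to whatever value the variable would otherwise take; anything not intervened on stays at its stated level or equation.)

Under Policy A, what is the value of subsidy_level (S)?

1237

Policy A (E − 46, V − 15):
  V = 145 − 15 = 130
  E = 160 − 46 = 114
  S = 229 + 6·130 + 2·114 = 1237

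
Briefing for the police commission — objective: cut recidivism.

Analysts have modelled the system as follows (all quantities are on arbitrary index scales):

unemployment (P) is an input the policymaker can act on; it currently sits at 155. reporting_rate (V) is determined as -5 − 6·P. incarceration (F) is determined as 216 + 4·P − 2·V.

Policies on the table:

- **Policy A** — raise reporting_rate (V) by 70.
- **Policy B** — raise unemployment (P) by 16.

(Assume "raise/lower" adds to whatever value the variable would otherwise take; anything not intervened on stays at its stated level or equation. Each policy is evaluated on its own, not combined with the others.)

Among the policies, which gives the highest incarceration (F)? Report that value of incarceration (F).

Policy A (V + 70):
  P = 155
  V = -5 − 6·155 (+70 from intervention) = -865
  F = 216 + 4·155 − 2·(-865) = 2566
Policy B (P + 16):
  P = 155 + 16 = 171
  V = -5 − 6·171 = -1031
  F = 216 + 4·171 − 2·(-1031) = 2962
Comparing — Policy A: F=2566, Policy B: F=2962. Highest is 2962 (Policy B).

2962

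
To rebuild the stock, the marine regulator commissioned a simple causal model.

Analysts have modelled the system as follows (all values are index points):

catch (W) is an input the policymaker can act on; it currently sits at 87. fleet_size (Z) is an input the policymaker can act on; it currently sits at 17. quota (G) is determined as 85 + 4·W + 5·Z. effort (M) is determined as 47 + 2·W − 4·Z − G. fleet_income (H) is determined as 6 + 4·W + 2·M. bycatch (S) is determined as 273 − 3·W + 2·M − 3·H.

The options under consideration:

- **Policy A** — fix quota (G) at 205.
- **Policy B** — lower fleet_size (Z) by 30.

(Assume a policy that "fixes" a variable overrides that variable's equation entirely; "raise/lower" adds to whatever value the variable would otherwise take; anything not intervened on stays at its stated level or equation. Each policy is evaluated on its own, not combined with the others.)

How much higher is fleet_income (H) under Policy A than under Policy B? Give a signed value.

Policy A (G := 205):
  W = 87
  Z = 17
  G = 205
  M = 47 + 2·87 − 4·17 − 205 = -52
  H = 6 + 4·87 + 2·(-52) = 250
Policy B (Z − 30):
  W = 87
  Z = 17 − 30 = -13
  G = 85 + 4·87 + 5·(-13) = 368
  M = 47 + 2·87 − 4·(-13) − 368 = -95
  H = 6 + 4·87 + 2·(-95) = 164
H: 250 − 164 = 86

86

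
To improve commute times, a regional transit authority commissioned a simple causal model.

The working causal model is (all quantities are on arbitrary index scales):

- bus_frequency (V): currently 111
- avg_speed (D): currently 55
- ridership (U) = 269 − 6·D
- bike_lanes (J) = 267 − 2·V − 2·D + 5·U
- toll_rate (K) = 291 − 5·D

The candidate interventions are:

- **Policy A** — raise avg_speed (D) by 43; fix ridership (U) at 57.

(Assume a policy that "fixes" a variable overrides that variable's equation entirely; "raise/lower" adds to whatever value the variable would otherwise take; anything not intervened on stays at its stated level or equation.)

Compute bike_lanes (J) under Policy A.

Policy A (D + 43, U := 57):
  V = 111
  D = 55 + 43 = 98
  U = 57
  J = 267 − 2·111 − 2·98 + 5·57 = 134

134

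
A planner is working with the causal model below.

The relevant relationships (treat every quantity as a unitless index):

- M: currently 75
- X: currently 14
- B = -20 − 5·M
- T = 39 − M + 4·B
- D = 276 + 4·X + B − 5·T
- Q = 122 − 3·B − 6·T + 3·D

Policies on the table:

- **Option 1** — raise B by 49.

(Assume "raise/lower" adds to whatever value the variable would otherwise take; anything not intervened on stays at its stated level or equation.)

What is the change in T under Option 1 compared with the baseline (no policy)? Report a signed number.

Baseline:
  M = 75
  B = -20 − 5·75 = -395
  T = 39 − 75 + 4·(-395) = -1616
Option 1 (B + 49):
  M = 75
  B = -20 − 5·75 (+49 from intervention) = -346
  T = 39 − 75 + 4·(-346) = -1420
Change in T: -1420 − (-1616) = 196

196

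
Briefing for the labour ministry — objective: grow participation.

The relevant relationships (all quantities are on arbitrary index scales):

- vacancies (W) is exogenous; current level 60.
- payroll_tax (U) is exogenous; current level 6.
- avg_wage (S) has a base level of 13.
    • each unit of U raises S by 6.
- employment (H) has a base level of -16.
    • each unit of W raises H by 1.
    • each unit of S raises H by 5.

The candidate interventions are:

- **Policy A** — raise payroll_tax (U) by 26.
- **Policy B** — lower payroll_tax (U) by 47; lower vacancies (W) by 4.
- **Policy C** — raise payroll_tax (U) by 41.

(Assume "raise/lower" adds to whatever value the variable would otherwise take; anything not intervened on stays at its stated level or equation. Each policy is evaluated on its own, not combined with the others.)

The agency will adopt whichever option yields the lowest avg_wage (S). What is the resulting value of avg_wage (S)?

-233

Policy A (U + 26):
  U = 6 + 26 = 32
  S = 13 + 6·32 = 205
Policy B (U − 47, W − 4):
  U = 6 − 47 = -41
  S = 13 + 6·(-41) = -233
Policy C (U + 41):
  U = 6 + 41 = 47
  S = 13 + 6·47 = 295
Comparing — Policy A: S=205, Policy B: S=-233, Policy C: S=295. Lowest is -233 (Policy B).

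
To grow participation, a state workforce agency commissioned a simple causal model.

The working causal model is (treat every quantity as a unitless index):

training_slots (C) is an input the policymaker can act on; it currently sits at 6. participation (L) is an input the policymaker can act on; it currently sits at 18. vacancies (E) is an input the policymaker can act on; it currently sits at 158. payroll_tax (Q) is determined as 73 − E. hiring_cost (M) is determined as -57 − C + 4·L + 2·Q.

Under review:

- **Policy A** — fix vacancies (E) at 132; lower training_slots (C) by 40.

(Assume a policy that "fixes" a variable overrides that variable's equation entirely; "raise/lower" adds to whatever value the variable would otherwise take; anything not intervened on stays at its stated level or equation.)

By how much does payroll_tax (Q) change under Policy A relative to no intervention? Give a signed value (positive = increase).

Baseline:
  E = 158
  Q = 73 − 158 = -85
Policy A (E := 132, C − 40):
  E = 132
  Q = 73 − 132 = -59
Change in Q: -59 − (-85) = 26

26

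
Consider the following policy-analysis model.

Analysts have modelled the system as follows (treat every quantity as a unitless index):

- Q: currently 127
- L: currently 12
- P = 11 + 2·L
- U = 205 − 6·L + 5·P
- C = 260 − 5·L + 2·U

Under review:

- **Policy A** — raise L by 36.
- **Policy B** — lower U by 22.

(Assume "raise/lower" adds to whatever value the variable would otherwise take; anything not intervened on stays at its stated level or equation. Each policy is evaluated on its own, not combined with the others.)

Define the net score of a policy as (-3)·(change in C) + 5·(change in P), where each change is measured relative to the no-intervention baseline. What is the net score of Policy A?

36

Baseline:
  L = 12
  P = 11 + 2·12 = 35
  U = 205 − 6·12 + 5·35 = 308
  C = 260 − 5·12 + 2·308 = 816
Policy A (L + 36):
  L = 12 + 36 = 48
  P = 11 + 2·48 = 107
  U = 205 − 6·48 + 5·107 = 452
  C = 260 − 5·48 + 2·452 = 924
ΔC = 924 − 816 = 108; ΔP = 107 − 35 = 72
Score = (-3)·108 + 5·72 = 36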